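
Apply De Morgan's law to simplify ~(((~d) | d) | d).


De Morgan: the negation of a disjunction is the conjunction of the negations.
Distribute ~ across |, flipping it to &, and negate each literal.

(d & (~d)) & (~d)


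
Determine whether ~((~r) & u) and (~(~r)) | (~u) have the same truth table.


Compare truth tables:
r | u | φ | ψ
-------------
False | False | True | True
True | False | True | True
False | True | False | False
True | True | True | True
The columns φ and ψ agree on every row.

Yes, they are logically equivalent.


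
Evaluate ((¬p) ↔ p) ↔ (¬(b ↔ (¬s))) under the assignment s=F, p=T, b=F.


Substitute s=F, p=T, b=F:
¬p = F
(¬p) ↔ p = F ↔ T = F
¬s = T
b ↔ (¬s) = F ↔ T = F
¬(b ↔ (¬s)) = T
((¬p) ↔ p) ↔ (¬(b ↔ (¬s))) = F ↔ T = F

F


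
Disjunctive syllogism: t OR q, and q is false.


Disjunctive syllogism: from (P ∨ Q) and ¬P, infer Q.
One disjunct, 'q', is ruled out; the other must hold.

t


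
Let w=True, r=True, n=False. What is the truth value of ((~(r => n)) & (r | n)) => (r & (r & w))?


Substitute w=True, r=True, n=False:
r => n = True => False = False
~(r => n) = True
r | n = True | False = True
(~(r => n)) & (r | n) = True & True = True
r & w = True & True = True
r & (r & w) = True & True = True
((~(r => n)) & (r | n)) => (r & (r & w)) = True => True = True

True


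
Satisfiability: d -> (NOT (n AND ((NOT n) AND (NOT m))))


Search for a satisfying assignment over {d, m, n}.
Try d=F, m=F, n=F: the formula evaluates to T.
A satisfying assignment exists.

Satisfiable.


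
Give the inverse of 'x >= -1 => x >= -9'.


The inverse of (P → Q) is (¬P → ¬Q). It is equivalent to the converse, not to the original.
Here P = 'x >= -1' and Q = 'x >= -9'.

If not (x >= -1), then not (x >= -9).


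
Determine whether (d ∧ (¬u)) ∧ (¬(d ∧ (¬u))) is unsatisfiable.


Truth table over {d, u}:
d | u | φ
---------
F | F | F
T | F | F
F | T | F
T | T | F
Every row is false.

Yes, it is a contradiction.


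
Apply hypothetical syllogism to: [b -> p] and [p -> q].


Hypothetical syllogism: from (P → Q) and (Q → R), infer (P → R).
Chain the two implications through the shared middle term 'p'.

b -> q


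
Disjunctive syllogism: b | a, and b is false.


Disjunctive syllogism: from (P ∨ Q) and ¬P, infer Q.
One disjunct, 'b', is ruled out; the other must hold.

a


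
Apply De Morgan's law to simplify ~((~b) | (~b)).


De Morgan: the negation of a disjunction is the conjunction of the negations.
Distribute ~ across |, flipping it to &, and negate each literal.

b & b


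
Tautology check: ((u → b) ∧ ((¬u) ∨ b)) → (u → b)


Build the truth table over {b, u}:
b | u | φ
---------
F | F | T
T | F | T
F | T | T
T | T | T
Every row evaluates to true.

Yes, it is a tautology.


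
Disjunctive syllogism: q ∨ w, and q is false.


Disjunctive syllogism: from (P ∨ Q) and ¬P, infer Q.
One disjunct, 'q', is ruled out; the other must hold.

w


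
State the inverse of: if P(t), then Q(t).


The inverse of (P → Q) is (¬P → ¬Q). It is equivalent to the converse, not to the original.
Here P = 'P(t)' and Q = 'Q(t)'.

If not (P(t)), then not (Q(t)).


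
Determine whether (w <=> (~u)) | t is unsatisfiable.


Truth table over {t, u, w}:
t | u | w | φ
-------------
False | False | False | False
True | False | False | True
False | True | False | True
True | True | False | True
False | False | True | True
True | False | True | True
False | True | True | False
True | True | True | True
Satisfying assignment at row 2: t=True, u=False, w=False gives True.

No, it is not a contradiction.


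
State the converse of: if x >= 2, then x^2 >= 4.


The converse of (P → Q) is (Q → P). It is not in general equivalent to the original.
Here P = 'x >= 2' and Q = 'x^2 >= 4'.

If x^2 >= 4, then x >= 2.


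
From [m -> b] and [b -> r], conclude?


Hypothetical syllogism: from (P → Q) and (Q → R), infer (P → R).
Chain the two implications through the shared middle term 'b'.

m -> r


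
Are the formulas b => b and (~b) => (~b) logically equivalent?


Compare truth tables:
b | φ | ψ
---------
False | True | True
True | True | True
The columns φ and ψ agree on every row.

Yes, they are logically equivalent.


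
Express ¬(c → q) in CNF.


Step 1: Rewrite c → q as ¬c ∨ q.
Step 2: Negate: ¬(¬c ∨ q) = c ∧ ¬q (De Morgan + double negation).

c ∧ (¬q)


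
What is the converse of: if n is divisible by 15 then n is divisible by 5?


The converse of (P → Q) is (Q → P). It is not in general equivalent to the original.
Here P = 'n is divisible by 15' and Q = 'n is divisible by 5'.

If n is divisible by 5, then n is divisible by 15.


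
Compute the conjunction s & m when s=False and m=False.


Conjunction is true only when both operands are true.
Substitute: s=False, m=False.
False & False evaluates to False.

False


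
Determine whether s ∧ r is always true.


Build the truth table over {r, s}:
r | s | φ
---------
F | F | F
T | F | F
F | T | F
T | T | T
Counterexample at row 1: with r=F, s=F, the formula is F.

No, it is not a tautology.


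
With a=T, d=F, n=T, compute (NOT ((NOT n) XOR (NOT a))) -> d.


Substitute a=T, d=F, n=T:
NOT n = F
NOT a = F
(NOT n) XOR (NOT a) = F XOR F = F
NOT ((NOT n) XOR (NOT a)) = T
(NOT ((NOT n) XOR (NOT a))) -> d = T -> F = F

F


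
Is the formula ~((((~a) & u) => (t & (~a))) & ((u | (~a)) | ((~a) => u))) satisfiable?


Search for a satisfying assignment over {a, t, u}.
Try a=False, t=False, u=True: the formula evaluates to True.
A satisfying assignment exists.

Satisfiable.


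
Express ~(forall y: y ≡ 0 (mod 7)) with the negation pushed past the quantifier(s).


¬(forall x: φ) = exists x: ¬φ, and ¬(exists x: φ) = forall x: ¬φ.
Apply to the universal statement.

exists y: ~(y ≡ 0 (mod 7))


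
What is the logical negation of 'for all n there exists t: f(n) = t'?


Negation flips each quantifier (∀↔∃) and negates the inner predicate.
¬(for all n there exists t: φ) = there exists n for all t: ¬φ.

there exists n for all t: NOT(f(n) = t)


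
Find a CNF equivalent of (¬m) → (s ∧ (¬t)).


Step 1: Rewrite (¬m) → (s ∧ (¬t)) as ¬(¬m) ∨ (s ∧ (¬t)).
Step 2: Distribute ∨ over ∧.
Step 3: Eliminate any double negations (¬¬X = X).

(m ∨ s) ∧ (m ∨ (¬t))


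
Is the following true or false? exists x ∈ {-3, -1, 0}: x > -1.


Evaluate the predicate on each element: -3:False, -1:False, 0:True.
Witness x = 0 satisfies the predicate.

True


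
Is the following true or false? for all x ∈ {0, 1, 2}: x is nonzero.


Evaluate the predicate on each element: 0:F, 1:T, 2:T.
Counterexample x = 0 fails the predicate.

F


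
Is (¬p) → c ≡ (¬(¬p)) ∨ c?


Compare truth tables:
c | p | φ | ψ
-------------
F | F | F | F
T | F | T | T
F | T | T | T
T | T | T | T
The columns φ and ψ agree on every row.

Yes, they are logically equivalent.


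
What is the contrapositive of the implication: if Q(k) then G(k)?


The contrapositive of (P → Q) is (¬Q → ¬P); it is logically equivalent to the original.
Here P = 'Q(k)' and Q = 'G(k)'.

If not (G(k)), then not (Q(k)).


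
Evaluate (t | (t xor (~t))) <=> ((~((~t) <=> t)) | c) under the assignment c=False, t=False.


Substitute c=False, t=False:
~t = True
t xor (~t) = False xor True = True
t | (t xor (~t)) = False | True = True
~t = True
(~t) <=> t = True <=> False = False
~((~t) <=> t) = True
(~((~t) <=> t)) | c = True | False = True
(t | (t xor (~t))) <=> ((~((~t) <=> t)) | c) = True <=> True = True

True


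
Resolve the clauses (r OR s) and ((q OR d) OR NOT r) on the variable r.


The clauses contain complementary literals r and NOTr.
Resolution eliminates this pair and disjoins the remaining literals (merging duplicates).

((s OR q) OR d)


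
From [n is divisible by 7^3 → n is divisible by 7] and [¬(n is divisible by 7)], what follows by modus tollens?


Modus tollens: from (P → Q) and ¬Q, infer ¬P.
Q = 'n is divisible by 7' is denied; since P → Q, P must also fail.

Not (n is divisible by 7^3).


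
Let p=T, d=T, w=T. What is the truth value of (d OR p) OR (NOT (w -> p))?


Substitute p=T, d=T, w=T:
d OR p = T OR T = T
w -> p = T -> T = T
NOT (w -> p) = F
(d OR p) OR (NOT (w -> p)) = T OR F = T

T


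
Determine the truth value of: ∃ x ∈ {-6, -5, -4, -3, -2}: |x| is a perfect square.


Evaluate the predicate on each element: -6:F, -5:F, -4:T, -3:F, -2:F.
Witness x = -4 satisfies the predicate.

T


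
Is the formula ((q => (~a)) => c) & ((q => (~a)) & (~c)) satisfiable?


Check all 8 assignments over {a, c, q}:
a | c | q | φ
-------------
False | False | False | False
True | False | False | False
False | True | False | False
True | True | False | False
False | False | True | False
True | False | True | False
False | True | True | False
True | True | True | False
No assignment makes the formula true.

Unsatisfiable.


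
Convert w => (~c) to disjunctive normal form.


Step 1: Rewrite w → (¬c) as ¬w ∨ (¬c).

(~w) | (~c)


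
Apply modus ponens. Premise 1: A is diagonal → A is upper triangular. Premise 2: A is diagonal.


Modus ponens: from (P → Q) and P, infer Q.
P = 'A is diagonal' is asserted, and P → Q holds, so Q follows.

A is upper triangular.


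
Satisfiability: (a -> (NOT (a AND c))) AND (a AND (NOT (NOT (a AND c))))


Check all 4 assignments over {a, c}:
a | c | φ
---------
F | F | F
T | F | F
F | T | F
T | T | F
No assignment makes the formula true.

Unsatisfiable.


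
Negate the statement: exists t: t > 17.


¬(forall x: φ) = exists x: ¬φ, and ¬(exists x: φ) = forall x: ¬φ.
Apply to the existential statement.

forall t: ~(t > 17)


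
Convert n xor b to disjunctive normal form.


Step 1: n ⊕ b is true exactly when they disagree: (n ∧ ¬b) ∨ (¬n ∧ b).

(n & (~b)) | ((~n) & b)


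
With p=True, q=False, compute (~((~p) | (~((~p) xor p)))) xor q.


Substitute p=True, q=False:
~p = False
~p = False
(~p) xor p = False xor True = True
~((~p) xor p) = False
(~p) | (~((~p) xor p)) = False | False = False
~((~p) | (~((~p) xor p))) = True
(~((~p) | (~((~p) xor p)))) xor q = True xor False = True

True


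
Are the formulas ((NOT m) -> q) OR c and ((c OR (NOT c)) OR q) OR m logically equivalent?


Compare truth tables:
c | m | q | φ | ψ
-----------------
F | F | F | F | T
T | F | F | T | T
F | T | F | T | T
T | T | F | T | T
F | F | T | T | T
T | F | T | T | T
F | T | T | T | T
T | T | T | T | T
They differ at row 1 (c=F, m=F, q=F): φ=F but ψ=T.

No, they are not logically equivalent.


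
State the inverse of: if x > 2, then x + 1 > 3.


The inverse of (P → Q) is (¬P → ¬Q). It is equivalent to the converse, not to the original.
Here P = 'x > 2' and Q = 'x + 1 > 3'.

If not (x > 2), then not (x + 1 > 3).


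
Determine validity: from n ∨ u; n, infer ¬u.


This is affirming a disjunct (fallacy). There exist truth assignments where the premises are all true but the conclusion is false.

Invalid.


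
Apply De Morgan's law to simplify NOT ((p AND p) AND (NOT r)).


De Morgan: the negation of a conjunction is the disjunction of the negations.
Distribute NOT across AND, flipping it to OR, and negate each literal.

((NOT p) OR (NOT p)) OR r


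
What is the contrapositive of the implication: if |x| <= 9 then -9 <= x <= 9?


The contrapositive of (P → Q) is (¬Q → ¬P); it is logically equivalent to the original.
Here P = '|x| <= 9' and Q = '-9 <= x <= 9'.

If not (-9 <= x <= 9), then not (|x| <= 9).


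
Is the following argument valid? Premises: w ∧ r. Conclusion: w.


This matches the form of conjunction elimination: the conclusion follows in every model of the premises.

Valid.


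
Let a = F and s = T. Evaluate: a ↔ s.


Biconditional is true when both operands have the same truth value.
Substitute: a=F, s=T.
F ↔ T evaluates to F.

F


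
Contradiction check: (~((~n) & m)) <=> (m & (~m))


Truth table over {m, n}:
m | n | φ
---------
False | False | False
True | False | True
False | True | False
True | True | False
Satisfying assignment at row 2: m=True, n=False gives True.

No, it is not a contradiction.


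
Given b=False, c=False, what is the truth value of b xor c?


Exclusive or is true when exactly one operand is true.
Substitute: b=False, c=False.
False xor False evaluates to False.

False


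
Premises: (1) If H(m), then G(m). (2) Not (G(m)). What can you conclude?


Modus tollens: from (P → Q) and ¬Q, infer ¬P.
Q = 'G(m)' is denied; since P → Q, P must also fail.

Not (H(m)).


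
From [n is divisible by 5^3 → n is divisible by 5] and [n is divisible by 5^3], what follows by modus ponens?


Modus ponens: from (P → Q) and P, infer Q.
P = 'n is divisible by 5^3' is asserted, and P → Q holds, so Q follows.

n is divisible by 5.


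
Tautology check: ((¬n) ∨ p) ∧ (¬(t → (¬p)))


Build the truth table over {n, p, t}:
n | p | t | φ
-------------
F | F | F | F
T | F | F | F
F | T | F | F
T | T | F | F
F | F | T | F
T | F | T | F
F | T | T | T
T | T | T | T
Counterexample at row 1: with n=F, p=F, t=F, the formula is F.

No, it is not a tautology.


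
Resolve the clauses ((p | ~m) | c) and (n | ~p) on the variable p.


The clauses contain complementary literals p and ~p.
Resolution eliminates this pair and disjoins the remaining literals (merging duplicates).

((~m | c) | n)


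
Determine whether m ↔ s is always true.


Build the truth table over {m, s}:
m | s | φ
---------
F | F | T
T | F | F
F | T | F
T | T | T
Counterexample at row 2: with m=T, s=F, the formula is F.

No, it is not a tautology.


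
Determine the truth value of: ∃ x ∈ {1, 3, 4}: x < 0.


Evaluate the predicate on each element: 1:F, 3:F, 4:F.
No element satisfies the predicate.

F


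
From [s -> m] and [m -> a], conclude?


Hypothetical syllogism: from (P → Q) and (Q → R), infer (P → R).
Chain the two implications through the shared middle term 'm'.

s -> a


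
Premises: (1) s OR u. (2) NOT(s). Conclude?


Disjunctive syllogism: from (P ∨ Q) and ¬P, infer Q.
One disjunct, 's', is ruled out; the other must hold.

u


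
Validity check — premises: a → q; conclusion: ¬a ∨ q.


This matches the form of material implication: the conclusion follows in every model of the premises.

Valid.


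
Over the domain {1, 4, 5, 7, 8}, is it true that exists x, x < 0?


Evaluate the predicate on each element: 1:False, 4:False, 5:False, 7:False, 8:False.
No element satisfies the predicate.

False


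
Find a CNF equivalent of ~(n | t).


Step 1: Apply De Morgan: ¬(n ∨ t) = ¬n ∧ ¬t.

(~n) & (~t)


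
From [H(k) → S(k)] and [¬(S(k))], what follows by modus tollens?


Modus tollens: from (P → Q) and ¬Q, infer ¬P.
Q = 'S(k)' is denied; since P → Q, P must also fail.

Not (H(k)).


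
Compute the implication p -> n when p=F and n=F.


Implication is false only when antecedent is true and consequent is false.
Substitute: p=F, n=F.
F -> F evaluates to T.

T


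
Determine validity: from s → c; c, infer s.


This is affirming the consequent (fallacy). There exist truth assignments where the premises are all true but the conclusion is false.

Invalid.


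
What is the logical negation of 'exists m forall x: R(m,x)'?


Negation flips each quantifier (∀↔∃) and negates the inner predicate.
¬(exists m forall x: φ) = forall m exists x: ¬φ.

forall m exists x: ~(R(m,x))


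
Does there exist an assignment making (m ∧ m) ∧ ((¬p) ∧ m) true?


Search for a satisfying assignment over {m, p}.
Try m=T, p=F: the formula evaluates to T.
A satisfying assignment exists.

Satisfiable.


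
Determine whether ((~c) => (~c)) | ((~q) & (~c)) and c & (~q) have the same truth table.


Compare truth tables:
c | q | φ | ψ
-------------
False | False | True | False
True | False | True | True
False | True | True | False
True | True | True | False
They differ at row 1 (c=False, q=False): φ=True but ψ=False.

No, they are not logically equivalent.


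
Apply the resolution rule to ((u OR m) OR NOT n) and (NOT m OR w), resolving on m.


The clauses contain complementary literals m and NOTm.
Resolution eliminates this pair and disjoins the remaining literals (merging duplicates).

((NOT n OR u) OR w)


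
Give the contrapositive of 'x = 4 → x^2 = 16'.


The contrapositive of (P → Q) is (¬Q → ¬P); it is logically equivalent to the original.
Here P = 'x = 4' and Q = 'x^2 = 16'.

If not (x^2 = 16), then not (x = 4).


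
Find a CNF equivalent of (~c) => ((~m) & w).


Step 1: Rewrite (¬c) → ((¬m) ∧ w) as ¬(¬c) ∨ ((¬m) ∧ w).
Step 2: Distribute ∨ over ∧.
Step 3: Eliminate any double negations (¬¬X = X).

(c | (~m)) & (c | w)


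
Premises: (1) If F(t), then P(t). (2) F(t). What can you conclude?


Modus ponens: from (P → Q) and P, infer Q.
P = 'F(t)' is asserted, and P → Q holds, so Q follows.

P(t).


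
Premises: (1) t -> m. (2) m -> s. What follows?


Hypothetical syllogism: from (P → Q) and (Q → R), infer (P → R).
Chain the two implications through the shared middle term 'm'.

t -> s


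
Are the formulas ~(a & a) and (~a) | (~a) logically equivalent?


Compare truth tables:
a | φ | ψ
---------
False | True | True
True | False | False
The columns φ and ψ agree on every row.

Yes, they are logically equivalent.


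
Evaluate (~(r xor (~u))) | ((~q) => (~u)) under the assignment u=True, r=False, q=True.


Substitute u=True, r=False, q=True:
~u = False
r xor (~u) = False xor False = False
~(r xor (~u)) = True
~q = False
~u = False
(~q) => (~u) = False => False = True
(~(r xor (~u))) | ((~q) => (~u)) = True | True = True

True


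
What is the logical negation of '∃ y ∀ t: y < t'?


Negation flips each quantifier (∀↔∃) and negates the inner predicate.
¬(∃ y ∀ t: φ) = ∀ y ∃ t: ¬φ.

∀ y ∃ t: ¬(y < t)


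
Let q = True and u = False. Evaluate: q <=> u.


Biconditional is true when both operands have the same truth value.
Substitute: q=True, u=False.
True <=> False evaluates to False.

False


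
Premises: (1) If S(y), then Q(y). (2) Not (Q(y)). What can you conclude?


Modus tollens: from (P → Q) and ¬Q, infer ¬P.
Q = 'Q(y)' is denied; since P → Q, P must also fail.

Not (S(y)).


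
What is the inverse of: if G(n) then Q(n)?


The inverse of (P → Q) is (¬P → ¬Q). It is equivalent to the converse, not to the original.
Here P = 'G(n)' and Q = 'Q(n)'.

If not (G(n)), then not (Q(n)).


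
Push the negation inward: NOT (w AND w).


De Morgan: the negation of a conjunction is the disjunction of the negations.
Distribute NOT across AND, flipping it to OR, and negate each literal.

(NOT w) OR (NOT w)


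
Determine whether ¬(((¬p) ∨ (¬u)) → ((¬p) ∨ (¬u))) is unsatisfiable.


Truth table over {p, u}:
p | u | φ
---------
F | F | F
T | F | F
F | T | F
T | T | F
Every row is false.

Yes, it is a contradiction.


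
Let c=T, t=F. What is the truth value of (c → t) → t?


Substitute c=T, t=F:
c → t = T → F = F
(c → t) → t = F → F = T

T


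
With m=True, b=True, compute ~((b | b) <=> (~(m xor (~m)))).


Substitute m=True, b=True:
b | b = True | True = True
~m = False
m xor (~m) = True xor False = True
~(m xor (~m)) = False
(b | b) <=> (~(m xor (~m))) = True <=> False = False
~((b | b) <=> (~(m xor (~m)))) = True

True


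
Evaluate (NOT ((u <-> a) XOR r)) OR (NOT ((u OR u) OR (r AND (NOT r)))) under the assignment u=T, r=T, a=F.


Substitute u=T, r=T, a=F:
u <-> a = T <-> F = F
(u <-> a) XOR r = F XOR T = T
NOT ((u <-> a) XOR r) = F
u OR u = T OR T = T
NOT r = F
r AND (NOT r) = T AND F = F
(u OR u) OR (r AND (NOT r)) = T OR F = T
NOT ((u OR u) OR (r AND (NOT r))) = F
(NOT ((u <-> a) XOR r)) OR (NOT ((u OR u) OR (r AND (NOT r)))) = F OR F = F

F


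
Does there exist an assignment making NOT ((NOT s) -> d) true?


Search for a satisfying assignment over {d, s}.
Try d=F, s=F: the formula evaluates to T.
A satisfying assignment exists.

Satisfiable.


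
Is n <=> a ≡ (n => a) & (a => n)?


Compare truth tables:
a | n | φ | ψ
-------------
False | False | True | True
True | False | False | False
False | True | False | False
True | True | True | True
The columns φ and ψ agree on every row.

Yes, they are logically equivalent.


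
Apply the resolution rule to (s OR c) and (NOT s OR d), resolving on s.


The clauses contain complementary literals s and NOTs.
Resolution eliminates this pair and disjoins the remaining literals (merging duplicates).

(c OR d)


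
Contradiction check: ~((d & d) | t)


Truth table over {d, t}:
d | t | φ
---------
False | False | True
True | False | False
False | True | False
True | True | False
Satisfying assignment at row 1: d=False, t=False gives True.

No, it is not a contradiction.


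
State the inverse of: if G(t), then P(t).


The inverse of (P → Q) is (¬P → ¬Q). It is equivalent to the converse, not to the original.
Here P = 'G(t)' and Q = 'P(t)'.

If not (G(t)), then not (P(t)).


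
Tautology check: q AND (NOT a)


Build the truth table over {a, q}:
a | q | φ
---------
F | F | F
T | F | F
F | T | T
T | T | F
Counterexample at row 1: with a=F, q=F, the formula is F.

No, it is not a tautology.


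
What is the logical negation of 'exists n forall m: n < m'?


Negation flips each quantifier (∀↔∃) and negates the inner predicate.
¬(exists n forall m: φ) = forall n exists m: ¬φ.

forall n exists m: ~(n < m)


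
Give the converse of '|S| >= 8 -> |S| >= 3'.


The converse of (P → Q) is (Q → P). It is not in general equivalent to the original.
Here P = '|S| >= 8' and Q = '|S| >= 3'.

If |S| >= 3, then |S| >= 8.


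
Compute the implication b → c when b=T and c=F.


Implication is false only when antecedent is true and consequent is false.
Substitute: b=T, c=F.
T → F evaluates to F.

F


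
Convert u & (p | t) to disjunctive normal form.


Step 1: Distribute ∧ over ∨: u ∧ (p ∨ t) = (u ∧ p) ∨ (u ∧ t).

(u & p) | (u & t)


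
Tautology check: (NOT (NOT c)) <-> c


Build the truth table over {c}:
c | φ
-----
F | T
T | T
Every row evaluates to true.

Yes, it is a tautology.


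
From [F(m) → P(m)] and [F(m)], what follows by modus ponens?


Modus ponens: from (P → Q) and P, infer Q.
P = 'F(m)' is asserted, and P → Q holds, so Q follows.

P(m).


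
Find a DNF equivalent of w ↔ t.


Step 1: w ↔ t is true exactly when both agree: (w ∧ t) ∨ (¬w ∧ ¬t).

(w ∧ t) ∨ ((¬w) ∧ (¬t))


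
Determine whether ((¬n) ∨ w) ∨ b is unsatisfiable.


Truth table over {b, n, w}:
b | n | w | φ
-------------
F | F | F | T
T | F | F | T
F | T | F | F
T | T | F | T
F | F | T | T
T | F | T | T
F | T | T | T
T | T | T | T
Satisfying assignment at row 1: b=F, n=F, w=F gives T.

No, it is not a contradiction.


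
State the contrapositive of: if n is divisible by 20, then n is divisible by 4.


The contrapositive of (P → Q) is (¬Q → ¬P); it is logically equivalent to the original.
Here P = 'n is divisible by 20' and Q = 'n is divisible by 4'.

If not (n is divisible by 4), then not (n is divisible by 20).


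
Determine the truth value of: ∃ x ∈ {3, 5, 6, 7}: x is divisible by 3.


Evaluate the predicate on each element: 3:T, 5:F, 6:T, 7:F.
Witness x = 3 satisfies the predicate.

T


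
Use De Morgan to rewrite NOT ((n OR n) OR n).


De Morgan: the negation of a disjunction is the conjunction of the negations.
Distribute NOT across OR, flipping it to AND, and negate each literal.

((NOT n) AND (NOT n)) AND (NOT n)


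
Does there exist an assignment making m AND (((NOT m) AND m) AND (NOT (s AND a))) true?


Check all 8 assignments over {a, m, s}:
a | m | s | φ
-------------
F | F | F | F
T | F | F | F
F | T | F | F
T | T | F | F
F | F | T | F
T | F | T | F
F | T | T | F
T | T | T | F
No assignment makes the formula true.

Unsatisfiable.


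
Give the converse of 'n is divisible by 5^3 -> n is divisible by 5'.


The converse of (P → Q) is (Q → P). It is not in general equivalent to the original.
Here P = 'n is divisible by 5^3' and Q = 'n is divisible by 5'.

If n is divisible by 5, then n is divisible by 5^3.


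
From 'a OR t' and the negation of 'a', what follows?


Disjunctive syllogism: from (P ∨ Q) and ¬P, infer Q.
One disjunct, 'a', is ruled out; the other must hold.

t


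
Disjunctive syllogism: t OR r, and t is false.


Disjunctive syllogism: from (P ∨ Q) and ¬P, infer Q.
One disjunct, 't', is ruled out; the other must hold.

r


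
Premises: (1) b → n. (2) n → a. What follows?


Hypothetical syllogism: from (P → Q) and (Q → R), infer (P → R).
Chain the two implications through the shared middle term 'n'.

b → a


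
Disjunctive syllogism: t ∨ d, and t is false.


Disjunctive syllogism: from (P ∨ Q) and ¬P, infer Q.
One disjunct, 't', is ruled out; the other must hold.

d


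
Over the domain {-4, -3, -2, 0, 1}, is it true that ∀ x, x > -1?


Evaluate the predicate on each element: -4:F, -3:F, -2:F, 0:T, 1:T.
Counterexample x = -4 fails the predicate.

F


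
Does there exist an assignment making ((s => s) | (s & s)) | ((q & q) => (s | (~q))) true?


Search for a satisfying assignment over {q, s}.
Try q=False, s=False: the formula evaluates to True.
A satisfying assignment exists.

Satisfiable.


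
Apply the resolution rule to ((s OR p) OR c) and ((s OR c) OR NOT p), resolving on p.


The clauses contain complementary literals p and NOTp.
Resolution eliminates this pair and disjoins the remaining literals (merging duplicates).

(c OR s)


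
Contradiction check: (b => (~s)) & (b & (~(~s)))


Truth table over {b, s}:
b | s | φ
---------
False | False | False
True | False | False
False | True | False
True | True | False
Every row is false.

Yes, it is a contradiction.


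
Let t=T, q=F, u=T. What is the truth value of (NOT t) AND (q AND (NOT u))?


Substitute t=T, q=F, u=T:
NOT t = F
NOT u = F
q AND (NOT u) = F AND F = F
(NOT t) AND (q AND (NOT u)) = F AND F = F

F


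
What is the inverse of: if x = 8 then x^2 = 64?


The inverse of (P → Q) is (¬P → ¬Q). It is equivalent to the converse, not to the original.
Here P = 'x = 8' and Q = 'x^2 = 64'.

If not (x = 8), then not (x^2 = 64).


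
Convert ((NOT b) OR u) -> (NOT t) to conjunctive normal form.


Step 1: Rewrite as ¬((¬b) ∨ u) ∨ (¬t) = (¬(¬b) ∧ ¬u) ∨ (¬t).
Step 2: Distribute ∨ over ∧.
Step 3: Eliminate any double negations (¬¬X = X).

(b OR (NOT t)) AND ((NOT u) OR (NOT t))


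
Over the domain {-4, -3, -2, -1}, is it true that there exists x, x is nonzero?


Evaluate the predicate on each element: -4:T, -3:T, -2:T, -1:T.
Witness x = -4 satisfies the predicate.

T


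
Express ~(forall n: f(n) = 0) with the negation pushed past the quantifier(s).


¬(forall x: φ) = exists x: ¬φ, and ¬(exists x: φ) = forall x: ¬φ.
Apply to the universal statement.

exists n: ~(f(n) = 0)


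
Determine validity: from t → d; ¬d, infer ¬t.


This matches the form of modus tollens: the conclusion follows in every model of the premises.

Valid.


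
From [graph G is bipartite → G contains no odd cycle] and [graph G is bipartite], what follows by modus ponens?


Modus ponens: from (P → Q) and P, infer Q.
P = 'graph G is bipartite' is asserted, and P → Q holds, so Q follows.

G contains no odd cycle.


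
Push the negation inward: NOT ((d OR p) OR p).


De Morgan: the negation of a disjunction is the conjunction of the negations.
Distribute NOT across OR, flipping it to AND, and negate each literal.

((NOT d) AND (NOT p)) AND (NOT p)


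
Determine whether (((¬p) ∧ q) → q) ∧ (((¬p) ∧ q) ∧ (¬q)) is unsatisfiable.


Truth table over {p, q}:
p | q | φ
---------
F | F | F
T | F | F
F | T | F
T | T | F
Every row is false.

Yes, it is a contradiction.


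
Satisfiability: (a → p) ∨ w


Search for a satisfying assignment over {a, p, w}.
Try a=F, p=F, w=F: the formula evaluates to T.
A satisfying assignment exists.

Satisfiable.


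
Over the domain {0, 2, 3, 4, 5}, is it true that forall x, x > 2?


Evaluate the predicate on each element: 0:False, 2:False, 3:True, 4:True, 5:True.
Counterexample x = 0 fails the predicate.

False


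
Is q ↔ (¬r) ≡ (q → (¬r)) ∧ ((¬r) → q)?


Compare truth tables:
q | r | φ | ψ
-------------
F | F | F | F
T | F | T | T
F | T | T | T
T | T | F | F
The columns φ and ψ agree on every row.

Yes, they are logically equivalent.


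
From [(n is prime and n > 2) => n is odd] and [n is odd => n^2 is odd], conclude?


Hypothetical syllogism: from (P → Q) and (Q → R), infer (P → R).
Chain the two implications through the shared middle term 'n is odd'.

(n is prime and n > 2) => n^2 is odd


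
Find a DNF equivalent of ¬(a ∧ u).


Step 1: Apply De Morgan: ¬(a ∧ u) = ¬a ∨ ¬u.

(¬a) ∨ (¬u)


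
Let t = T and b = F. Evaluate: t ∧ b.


Conjunction is true only when both operands are true.
Substitute: t=T, b=F.
T ∧ F evaluates to F.

F


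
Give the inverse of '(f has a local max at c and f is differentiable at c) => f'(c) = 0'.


The inverse of (P → Q) is (¬P → ¬Q). It is equivalent to the converse, not to the original.
Here P = '(f has a local max at c and f is differentiable at c)' and Q = 'f'(c) = 0'.

If not ((f has a local max at c and f is differentiable at c)), then not (f'(c) = 0).


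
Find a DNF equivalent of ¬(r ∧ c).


Step 1: Apply De Morgan: ¬(r ∧ c) = ¬r ∨ ¬c.

(¬r) ∨ (¬c)


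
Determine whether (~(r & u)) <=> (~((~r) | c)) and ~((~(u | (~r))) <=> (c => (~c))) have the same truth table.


Compare truth tables:
c | r | u | φ | ψ
-----------------
False | False | False | False | True
True | False | False | False | False
False | True | False | True | False
True | True | False | False | True
False | False | True | False | True
True | False | True | False | False
False | True | True | False | True
True | True | True | True | False
They differ at row 1 (c=False, r=False, u=False): φ=False but ψ=True.

No, they are not logically equivalent.


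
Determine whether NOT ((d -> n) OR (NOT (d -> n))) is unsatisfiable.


Truth table over {d, n}:
d | n | φ
---------
F | F | F
T | F | F
F | T | F
T | T | F
Every row is false.

Yes, it is a contradiction.


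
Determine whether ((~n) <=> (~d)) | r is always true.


Build the truth table over {d, n, r}:
d | n | r | φ
-------------
False | False | False | True
True | False | False | False
False | True | False | False
True | True | False | True
False | False | True | True
True | False | True | True
False | True | True | True
True | True | True | True
Counterexample at row 2: with d=True, n=False, r=False, the formula is False.

No, it is not a tautology.


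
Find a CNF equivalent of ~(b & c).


Step 1: Apply De Morgan: ¬(b ∧ c) = ¬b ∨ ¬c.

(~b) | (~c)


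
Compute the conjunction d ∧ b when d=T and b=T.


Conjunction is true only when both operands are true.
Substitute: d=T, b=T.
T ∧ T evaluates to T.

T


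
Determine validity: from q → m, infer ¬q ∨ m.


This matches the form of material implication: the conclusion follows in every model of the premises.

Valid.


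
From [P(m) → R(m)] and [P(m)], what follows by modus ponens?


Modus ponens: from (P → Q) and P, infer Q.
P = 'P(m)' is asserted, and P → Q holds, so Q follows.

R(m).


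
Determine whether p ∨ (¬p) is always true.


Build the truth table over {p}:
p | φ
-----
F | T
T | T
Every row evaluates to true.

Yes, it is a tautology.


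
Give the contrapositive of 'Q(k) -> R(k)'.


The contrapositive of (P → Q) is (¬Q → ¬P); it is logically equivalent to the original.
Here P = 'Q(k)' and Q = 'R(k)'.

If not (R(k)), then not (Q(k)).


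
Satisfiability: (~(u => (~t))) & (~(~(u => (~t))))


Check all 4 assignments over {t, u}:
t | u | φ
---------
False | False | False
True | False | False
False | True | False
True | True | False
No assignment makes the formula true.

Unsatisfiable.


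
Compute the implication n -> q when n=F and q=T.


Implication is false only when antecedent is true and consequent is false.
Substitute: n=F, q=T.
F -> T evaluates to T.

T


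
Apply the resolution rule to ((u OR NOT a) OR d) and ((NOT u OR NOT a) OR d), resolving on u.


The clauses contain complementary literals u and NOTu.
Resolution eliminates this pair and disjoins the remaining literals (merging duplicates).

(d OR NOT a)


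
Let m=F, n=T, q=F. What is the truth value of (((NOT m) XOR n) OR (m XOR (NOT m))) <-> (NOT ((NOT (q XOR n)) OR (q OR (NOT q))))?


Substitute m=F, n=T, q=F:
… (earlier sub-steps elided)
NOT m = T
m XOR (NOT m) = F XOR T = T
((NOT m) XOR n) OR (m XOR (NOT m)) = F OR T = T
q XOR n = F XOR T = T
NOT (q XOR n) = F
NOT q = T
q OR (NOT q) = F OR T = T
(NOT (q XOR n)) OR (q OR (NOT q)) = F OR T = T
NOT ((NOT (q XOR n)) OR (q OR (NOT q))) = F
(((NOT m) XOR n) OR (m XOR (NOT m))) <-> (NOT ((NOT (q XOR n)) OR (q OR (NOT q)))) = T <-> F = F

F


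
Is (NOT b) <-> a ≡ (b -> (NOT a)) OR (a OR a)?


Compare truth tables:
a | b | φ | ψ
-------------
F | F | F | T
T | F | T | T
F | T | T | T
T | T | F | T
They differ at row 1 (a=F, b=F): φ=F but ψ=T.

No, they are not logically equivalent.


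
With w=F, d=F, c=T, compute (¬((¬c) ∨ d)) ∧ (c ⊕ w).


Substitute w=F, d=F, c=T:
¬c = F
(¬c) ∨ d = F ∨ F = F
¬((¬c) ∨ d) = T
c ⊕ w = T ⊕ F = T
(¬((¬c) ∨ d)) ∧ (c ⊕ w) = T ∧ T = T

T


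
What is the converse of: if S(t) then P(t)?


The converse of (P → Q) is (Q → P). It is not in general equivalent to the original.
Here P = 'S(t)' and Q = 'P(t)'.

If P(t), then S(t).


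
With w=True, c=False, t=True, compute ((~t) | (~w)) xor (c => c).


Substitute w=True, c=False, t=True:
~t = False
~w = False
(~t) | (~w) = False | False = False
c => c = False => False = True
((~t) | (~w)) xor (c => c) = False xor True = True

True


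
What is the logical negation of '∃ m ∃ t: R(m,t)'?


Negation flips each quantifier (∀↔∃) and negates the inner predicate.
¬(∃ m ∃ t: φ) = ∀ m ∀ t: ¬φ.

∀ m ∀ t: ¬(R(m,t))


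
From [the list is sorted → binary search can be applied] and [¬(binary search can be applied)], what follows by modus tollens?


Modus tollens: from (P → Q) and ¬Q, infer ¬P.
Q = 'binary search can be applied' is denied; since P → Q, P must also fail.

Not (the list is sorted).


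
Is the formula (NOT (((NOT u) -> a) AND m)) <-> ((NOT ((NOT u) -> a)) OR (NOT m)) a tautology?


Build the truth table over {a, m, u}:
a | m | u | φ
-------------
F | F | F | T
T | F | F | T
F | T | F | T
T | T | F | T
F | F | T | T
T | F | T | T
F | T | T | T
T | T | T | T
Every row evaluates to true.

Yes, it is a tautology.


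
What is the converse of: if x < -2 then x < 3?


The converse of (P → Q) is (Q → P). It is not in general equivalent to the original.
Here P = 'x < -2' and Q = 'x < 3'.

If x < 3, then x < -2.


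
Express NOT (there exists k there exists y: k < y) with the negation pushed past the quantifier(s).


Negation flips each quantifier (∀↔∃) and negates the inner predicate.
¬(there exists k there exists y: φ) = for all k for all y: ¬φ.

for all k for all y: NOT(k < y)


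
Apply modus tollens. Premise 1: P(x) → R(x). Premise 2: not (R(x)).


Modus tollens: from (P → Q) and ¬Q, infer ¬P.
Q = 'R(x)' is denied; since P → Q, P must also fail.

Not (P(x)).


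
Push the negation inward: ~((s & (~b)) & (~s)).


De Morgan: the negation of a conjunction is the disjunction of the negations.
Distribute ~ across &, flipping it to |, and negate each literal.

((~s) | b) | s


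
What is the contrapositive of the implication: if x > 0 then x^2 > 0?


The contrapositive of (P → Q) is (¬Q → ¬P); it is logically equivalent to the original.
Here P = 'x > 0' and Q = 'x^2 > 0'.

If not (x^2 > 0), then not (x > 0).


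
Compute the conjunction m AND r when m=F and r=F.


Conjunction is true only when both operands are true.
Substitute: m=F, r=F.
F AND F evaluates to F.

F


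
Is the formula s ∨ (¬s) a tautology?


Build the truth table over {s}:
s | φ
-----
F | T
T | T
Every row evaluates to true.

Yes, it is a tautology.


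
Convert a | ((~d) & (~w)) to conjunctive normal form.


Step 1: Distribute ∨ over ∧: a ∨ ((¬d) ∧ (¬w)) = (a ∨ (¬d)) ∧ (a ∨ (¬w)).

(a | (~d)) & (a | (~w))


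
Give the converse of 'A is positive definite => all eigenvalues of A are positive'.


The converse of (P → Q) is (Q → P). It is not in general equivalent to the original.
Here P = 'A is positive definite' and Q = 'all eigenvalues of A are positive'.

If all eigenvalues of A are positive, then A is positive definite.


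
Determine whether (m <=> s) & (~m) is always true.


Build the truth table over {m, s}:
m | s | φ
---------
False | False | True
True | False | False
False | True | False
True | True | False
Counterexample at row 2: with m=True, s=False, the formula is False.

No, it is not a tautology.


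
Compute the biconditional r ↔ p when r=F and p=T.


Biconditional is true when both operands have the same truth value.
Substitute: r=F, p=T.
F ↔ T evaluates to F.

F


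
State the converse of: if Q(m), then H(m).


The converse of (P → Q) is (Q → P). It is not in general equivalent to the original.
Here P = 'Q(m)' and Q = 'H(m)'.

If H(m), then Q(m).


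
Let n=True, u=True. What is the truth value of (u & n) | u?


Substitute n=True, u=True:
u & n = True & True = True
(u & n) | u = True | True = True

True


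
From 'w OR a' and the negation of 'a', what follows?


Disjunctive syllogism: from (P ∨ Q) and ¬P, infer Q.
One disjunct, 'a', is ruled out; the other must hold.

w


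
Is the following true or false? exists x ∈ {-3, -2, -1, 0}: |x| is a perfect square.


Evaluate the predicate on each element: -3:False, -2:False, -1:True, 0:True.
Witness x = -1 satisfies the predicate.

True


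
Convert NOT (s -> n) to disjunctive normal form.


Step 1: Rewrite implication then negate: ¬(¬s ∨ n) = s ∧ ¬n.

s AND (NOT n)


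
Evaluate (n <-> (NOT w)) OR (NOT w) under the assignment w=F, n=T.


Substitute w=F, n=T:
NOT w = T
n <-> (NOT w) = T <-> T = T
NOT w = T
(n <-> (NOT w)) OR (NOT w) = T OR T = T

T


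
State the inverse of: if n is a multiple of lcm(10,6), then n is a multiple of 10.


The inverse of (P → Q) is (¬P → ¬Q). It is equivalent to the converse, not to the original.
Here P = 'n is a multiple of lcm(10,6)' and Q = 'n is a multiple of 10'.

If not (n is a multiple of lcm(10,6)), then not (n is a multiple of 10).


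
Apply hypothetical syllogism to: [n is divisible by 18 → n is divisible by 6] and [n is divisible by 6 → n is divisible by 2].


Hypothetical syllogism: from (P → Q) and (Q → R), infer (P → R).
Chain the two implications through the shared middle term 'n is divisible by 6'.

n is divisible by 18 → n is divisible by 2


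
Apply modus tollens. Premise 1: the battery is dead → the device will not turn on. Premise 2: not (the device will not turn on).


Modus tollens: from (P → Q) and ¬Q, infer ¬P.
Q = 'the device will not turn on' is denied; since P → Q, P must also fail.

Not (the battery is dead).
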